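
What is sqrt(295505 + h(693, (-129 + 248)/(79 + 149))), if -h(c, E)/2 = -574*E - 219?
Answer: 2*sqrt(240866382)/57 ≈ 544.56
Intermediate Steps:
h(c, E) = 438 + 1148*E (h(c, E) = -2*(-574*E - 219) = -2*(-219 - 574*E) = 438 + 1148*E)
sqrt(295505 + h(693, (-129 + 248)/(79 + 149))) = sqrt(295505 + (438 + 1148*((-129 + 248)/(79 + 149)))) = sqrt(295505 + (438 + 1148*(119/228))) = sqrt(295505 + (438 + 34153/57)) = sqrt(295505 + 59119/57) = sqrt(16902904/57) = 2*sqrt(240866382)/57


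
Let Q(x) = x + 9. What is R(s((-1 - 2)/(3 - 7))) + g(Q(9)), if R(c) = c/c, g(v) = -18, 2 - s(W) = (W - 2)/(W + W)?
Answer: -17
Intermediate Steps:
s(W) = 2 - (-2 + W)/(2*W) (s(W) = 2 - (W - 2)/(W + W) = 2 - (-2 + W)/(2*W))
Q(x) = 9 + x
R(c) = 1
R(s((-1 - 2)/(3 - 7))) + g(Q(9)) = 1 - 18 = -17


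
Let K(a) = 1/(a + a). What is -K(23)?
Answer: -1/46 ≈ -0.021739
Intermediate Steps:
K(a) = 1/(2*a)
-K(23) = -1/(2*23) = -1*1/46 = -1/46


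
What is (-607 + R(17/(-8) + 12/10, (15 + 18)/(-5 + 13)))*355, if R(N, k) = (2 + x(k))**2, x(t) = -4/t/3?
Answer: -2102186105/9801 ≈ -2.1449e+5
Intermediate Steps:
x(t) = -4/(3*t) (x(t) = -4/t*(1/3) = -4/(3*t))
R(N, k) = (2 - 4/(3*k))**2
(-607 + R(17/(-8) + 12/10, (15 + 18)/(-5 + 13)))*355 = (-607 + (2 - 4*(-5 + 13)/(15 + 18)/3)**2)*355 = (-607 + (2 - 4/(3*(33/8)))**2)*355 = (-607 + (2 - 4/(3*(33*(1/8))))**2)*355 = (-607 + (2 - 4/(3*33/8))**2)*355 = (-607 + (2 - 4/3*8/33)**2)*355 = (-607 + (2 - 32/99)**2)*355 = (-607 + (166/99)**2)*355 = (-607 + 27556/9801)*355 = -5921651/9801*355 = -2102186105/9801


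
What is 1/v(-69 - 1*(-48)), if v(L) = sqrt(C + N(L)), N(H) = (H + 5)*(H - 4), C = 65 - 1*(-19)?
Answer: 1/22 ≈ 0.045455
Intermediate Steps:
C = 84 (C = 65 + 19 = 84)
N(H) = (-4 + H)*(5 + H) (N(H) = (5 + H)*(-4 + H) = (-4 + H)*(5 + H))
v(L) = sqrt(64 + L + L**2) (v(L) = sqrt(84 + (-20 + L + L**2)) = sqrt(64 + L + L**2))
1/v(-69 - 1*(-48)) = 1/(sqrt(64 + (-69 - 1*(-48)) + (-69 - 1*(-48))**2)) = 1/(sqrt(64 + (-69 + 48) + (-69 + 48)**2)) = 1/(sqrt(64 - 21 + (-21)**2)) = 1/(sqrt(64 - 21 + 441)) = 1/(sqrt(484)) = 1/22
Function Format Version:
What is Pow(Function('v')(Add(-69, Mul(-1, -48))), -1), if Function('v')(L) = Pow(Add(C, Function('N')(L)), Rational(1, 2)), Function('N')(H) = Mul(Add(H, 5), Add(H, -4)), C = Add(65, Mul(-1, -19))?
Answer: Rational(1, 22) ≈ 0.045455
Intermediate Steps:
C = 84 (C = Add(65, 19) = 84)
Function('N')(H) = Mul(Add(-4, H), Add(5, H)) (Function('N')(H) = Mul(Add(5, H), Add(-4, H)) = Mul(Add(-4, H), Add(5, H)))
Function('v')(L) = Pow(Add(64, L, Pow(L, 2)), Rational(1, 2)) (Function('v')(L) = Pow(Add(84, Add(-20, L, Pow(L, 2))), Rational(1, 2)) = Pow(Add(64, L, Pow(L, 2)), Rational(1, 2)))
Pow(Function('v')(Add(-69, Mul(-1, -48))), -1) = Pow(Pow(Add(64, Add(-69, Mul(-1, -48)), Pow(Add(-69, Mul(-1, -48)), 2)), Rational(1, 2)), -1) = Pow(Pow(Add(64, Add(-69, 48), Pow(Add(-69, 48), 2)), Rational(1, 2)), -1) = Pow(Pow(Add(64, -21, Pow(-21, 2)), Rational(1, 2)), -1) = Pow(Pow(Add(64, -21, 441), Rational(1, 2)), -1) = Pow(Pow(484, Rational(1, 2)), -1) = Pow(22, -1) = Rational(1, 22)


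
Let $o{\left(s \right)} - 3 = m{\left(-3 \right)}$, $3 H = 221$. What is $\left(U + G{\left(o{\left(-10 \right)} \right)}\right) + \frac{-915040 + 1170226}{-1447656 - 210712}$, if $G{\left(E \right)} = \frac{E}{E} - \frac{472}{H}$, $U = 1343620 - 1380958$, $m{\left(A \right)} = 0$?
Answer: $- \frac{6843195027365}{183249664} \approx -37344.0$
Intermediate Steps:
$H = \frac{221}{3}$ ($H = \frac{1}{3} \cdot 221 = \frac{221}{3} \approx 73.667$)
$o{\left(s \right)} = 3$ ($o{\left(s \right)} = 3 + 0 = 3$)
$U = -37338$ ($U = 1343620 - 1380958 = -37338$)
$G{\left(E \right)} = - \frac{1195}{221}$ ($G{\left(E \right)} = \frac{E}{E} - \frac{472}{\frac{221}{3}} = 1 - \frac{1416}{221} = - \frac{1195}{221}$)
$\left(U + G{\left(o{\left(-10 \right)} \right)}\right) + \frac{-915040 + 1170226}{-1447656 - 210712} = \left(-37338 - \frac{1195}{221}\right) + \frac{-915040 + 1170226}{-1447656 - 210712} = - \frac{8252893}{221} + \frac{255186}{-1658368} = - \frac{8252893}{221} + 255186 \left(- \frac{1}{1658368}\right) = - \frac{8252893}{221} - \frac{127593}{829184} = - \frac{6843195027365}{183249664}$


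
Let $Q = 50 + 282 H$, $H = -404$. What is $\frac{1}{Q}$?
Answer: $- \frac{1}{113878} \approx -8.7813 \cdot 10^{-6}$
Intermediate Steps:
$Q = -113878$ ($Q = 50 + 282 \left(-404\right) = 50 - 113928 = -113878$)
$\frac{1}{Q} = \frac{1}{-113878} = - \frac{1}{113878}$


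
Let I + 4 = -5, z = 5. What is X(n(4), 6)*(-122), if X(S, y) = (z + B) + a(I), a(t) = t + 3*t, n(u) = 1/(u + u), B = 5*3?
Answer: 1952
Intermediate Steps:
B = 15
n(u) = 1/(2*u)
I = -9 (I = -4 - 5 = -9)
a(t) = 4*t
X(S, y) = -16 (X(S, y) = (5 + 15) + 4*(-9) = 20 - 36 = -16)
X(n(4), 6)*(-122) = -16*(-122) = 1952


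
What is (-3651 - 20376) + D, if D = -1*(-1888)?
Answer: -22139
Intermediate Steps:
D = 1888
(-3651 - 20376) + D = (-3651 - 20376) + 1888 = -24027 + 1888 = -22139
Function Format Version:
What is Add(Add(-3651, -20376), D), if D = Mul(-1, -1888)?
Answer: -22139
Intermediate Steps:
D = 1888
Add(Add(-3651, -20376), D) = Add(Add(-3651, -20376), 1888) = Add(-24027, 1888) = -22139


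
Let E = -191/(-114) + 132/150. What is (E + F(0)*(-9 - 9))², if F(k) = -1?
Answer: 3431967889/8122500 ≈ 422.53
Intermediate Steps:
E = 7283/2850 (E = -191*(-1/114) + 132*(1/150) = 191/114 + 22/25 = 7283/2850 ≈ 2.5554)
(E + F(0)*(-9 - 9))² = (7283/2850 - (-9 - 9))² = (7283/2850 - 1*(-18))² = (7283/2850 + 18)² = (58583/2850)² = 3431967889/8122500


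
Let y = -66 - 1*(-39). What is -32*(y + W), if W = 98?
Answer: -2272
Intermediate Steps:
y = -27 (y = -66 + 39 = -27)
-32*(y + W) = -32*(-27 + 98) = -32*71 = -2272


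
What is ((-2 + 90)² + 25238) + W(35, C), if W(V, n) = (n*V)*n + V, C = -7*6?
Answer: 94757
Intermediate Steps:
C = -42
W(V, n) = V + V*n² (W(V, n) = (V*n)*n + V = V*n² + V = V + V*n²)
((-2 + 90)² + 25238) + W(35, C) = ((-2 + 90)² + 25238) + 35*(1 + (-42)²) = (88² + 25238) + 35*(1 + 1764) = (7744 + 25238) + 35*1765 = 32982 + 61775 = 94757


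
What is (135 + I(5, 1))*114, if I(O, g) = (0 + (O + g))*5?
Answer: 18810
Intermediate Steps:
I(O, g) = 5*O + 5*g (I(O, g) = (O + g)*5 = 5*O + 5*g)
(135 + I(5, 1))*114 = (135 + (5*5 + 5*1))*114 = (135 + (25 + 5))*114 = (135 + 30)*114 = 165*114 = 18810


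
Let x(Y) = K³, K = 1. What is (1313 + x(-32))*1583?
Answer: 2080062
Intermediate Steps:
x(Y) = 1 (x(Y) = 1³ = 1)
(1313 + x(-32))*1583 = (1313 + 1)*1583 = 1314*1583 = 2080062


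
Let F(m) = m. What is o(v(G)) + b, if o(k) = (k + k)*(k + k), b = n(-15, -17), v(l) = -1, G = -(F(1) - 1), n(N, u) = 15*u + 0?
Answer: -251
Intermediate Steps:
n(N, u) = 15*u
G = 0 (G = -(1 - 1) = -1*0 = 0)
b = -255 (b = 15*(-17) = -255)
o(k) = 4*k² (o(k) = (2*k)*(2*k) = 4*k²)
o(v(G)) + b = 4*(-1)² - 255 = 4*1 - 255 = 4 - 255 = -251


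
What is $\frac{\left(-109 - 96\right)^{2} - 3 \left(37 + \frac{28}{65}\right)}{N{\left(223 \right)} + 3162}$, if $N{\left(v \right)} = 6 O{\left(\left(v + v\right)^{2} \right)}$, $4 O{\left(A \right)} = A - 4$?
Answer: $\frac{1362163}{9799725} \approx 0.139$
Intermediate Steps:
$O{\left(A \right)} = -1 + \frac{A}{4}$ ($O{\left(A \right)} = \frac{A - 4}{4} = \frac{-4 + A}{4} = -1 + \frac{A}{4}$)
$N{\left(v \right)} = -6 + 6 v^{2}$ ($N{\left(v \right)} = 6 \left(-1 + \frac{\left(v + v\right)^{2}}{4}\right) = 6 \left(-1 + \frac{\left(2 v\right)^{2}}{4}\right) = 6 \left(-1 + \frac{4 v^{2}}{4}\right) = 6 \left(-1 + v^{2}\right) = -6 + 6 v^{2}$)
$\frac{\left(-109 - 96\right)^{2} - 3 \left(37 + \frac{28}{65}\right)}{N{\left(223 \right)} + 3162} = \frac{\left(-109 - 96\right)^{2} - 3 \left(37 + \frac{28}{65}\right)}{\left(-6 + 6 \cdot 223^{2}\right) + 3162} = \frac{\left(-205\right)^{2} - 3 \left(37 + 28 \cdot \frac{1}{65}\right)}{\left(-6 + 6 \cdot 49729\right) + 3162} = \frac{42025 - 3 \left(37 + \frac{28}{65}\right)}{\left(-6 + 298374\right) + 3162} = \frac{42025 - \frac{7299}{65}}{298368 + 3162} = \frac{42025 - \frac{7299}{65}}{301530} = \frac{2724326}{65} \cdot \frac{1}{301530} = \frac{1362163}{9799725}$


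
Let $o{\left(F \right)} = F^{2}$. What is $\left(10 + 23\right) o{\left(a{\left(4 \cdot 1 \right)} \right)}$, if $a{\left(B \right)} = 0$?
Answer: $0$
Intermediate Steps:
$\left(10 + 23\right) o{\left(a{\left(4 \cdot 1 \right)} \right)} = \left(10 + 23\right) 0^{2} = 33 \cdot 0 = 0$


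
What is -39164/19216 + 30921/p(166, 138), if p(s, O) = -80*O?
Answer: -21386427/4419680 ≈ -4.8389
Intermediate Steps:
-39164/19216 + 30921/p(166, 138) = -39164/19216 + 30921/((-80*138)) = -39164*1/19216 + 30921/(-11040) = -9791/4804 + 30921*(-1/11040) = -9791/4804 - 10307/3680 = -21386427/4419680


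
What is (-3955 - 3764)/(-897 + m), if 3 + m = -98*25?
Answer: 7719/3350 ≈ 2.3042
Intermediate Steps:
m = -2453 (m = -3 - 98*25 = -3 - 2450 = -2453)
(-3955 - 3764)/(-897 + m) = (-3955 - 3764)/(-897 - 2453) = -7719/(-3350) = -7719*(-1/3350) = 7719/3350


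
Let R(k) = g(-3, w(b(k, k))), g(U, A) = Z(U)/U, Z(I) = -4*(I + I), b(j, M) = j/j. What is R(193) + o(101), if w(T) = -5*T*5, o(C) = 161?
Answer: 153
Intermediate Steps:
b(j, M) = 1
Z(I) = -8*I
w(T) = -25*T
g(U, A) = -8 (g(U, A) = (-8*U)/U = -8)
R(k) = -8
R(193) + o(101) = -8 + 161 = 153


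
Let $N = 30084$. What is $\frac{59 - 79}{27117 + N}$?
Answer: $- \frac{20}{57201} \approx -0.00034964$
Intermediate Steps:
$\frac{59 - 79}{27117 + N} = \frac{59 - 79}{27117 + 30084} = \frac{1}{57201} \left(-20\right) = - \frac{20}{57201}$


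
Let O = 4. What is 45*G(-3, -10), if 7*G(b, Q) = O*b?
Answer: -540/7 ≈ -77.143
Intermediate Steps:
G(b, Q) = 4*b/7 (G(b, Q) = (4*b)/7 = 4*b/7)
45*G(-3, -10) = 45*((4/7)*(-3)) = 45*(-12/7) = -540/7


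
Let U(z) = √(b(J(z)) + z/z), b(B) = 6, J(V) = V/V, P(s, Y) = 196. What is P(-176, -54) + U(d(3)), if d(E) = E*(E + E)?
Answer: 196 + √7 ≈ 198.65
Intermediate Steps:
J(V) = 1
d(E) = 2*E² (d(E) = E*(2*E) = 2*E²)
U(z) = √7 (U(z) = √(6 + z/z) = √(6 + 1) = √7)
P(-176, -54) + U(d(3)) = 196 + √7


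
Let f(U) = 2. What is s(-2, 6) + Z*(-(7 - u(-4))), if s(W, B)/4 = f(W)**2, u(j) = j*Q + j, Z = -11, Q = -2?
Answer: 49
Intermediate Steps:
u(j) = -j (u(j) = j*(-2) + j = -2*j + j = -j)
s(W, B) = 16 (s(W, B) = 4*2**2 = 4*4 = 16)
s(-2, 6) + Z*(-(7 - u(-4))) = 16 - (-11)*(7 - (-1)*(-4)) = 16 - (-11)*(7 - 1*4) = 16 - (-11)*(7 - 4) = 16 - (-11)*3 = 16 - 11*(-3) = 16 + 33 = 49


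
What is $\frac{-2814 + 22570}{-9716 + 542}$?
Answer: $- \frac{898}{417} \approx -2.1535$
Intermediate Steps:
$\frac{-2814 + 22570}{-9716 + 542} = \frac{19756}{-9174} = 19756 \left(- \frac{1}{9174}\right) = - \frac{898}{417}$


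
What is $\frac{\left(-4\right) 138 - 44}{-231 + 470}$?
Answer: $- \frac{596}{239} \approx -2.4937$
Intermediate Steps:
$\frac{\left(-4\right) 138 - 44}{-231 + 470} = \frac{-552 - 44}{239} = \left(-596\right) \frac{1}{239} = - \frac{596}{239}$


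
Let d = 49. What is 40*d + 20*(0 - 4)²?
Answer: 2280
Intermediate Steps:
40*d + 20*(0 - 4)² = 40*49 + 20*(0 - 4)² = 1960 + 20*(-4)² = 1960 + 20*16 = 1960 + 320 = 2280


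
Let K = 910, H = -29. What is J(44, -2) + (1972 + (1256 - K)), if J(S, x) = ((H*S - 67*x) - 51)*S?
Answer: -50174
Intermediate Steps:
J(S, x) = S*(-51 - 67*x - 29*S) (J(S, x) = ((-29*S - 67*x) - 51)*S = ((-67*x - 29*S) - 51)*S = (-51 - 67*x - 29*S)*S = S*(-51 - 67*x - 29*S))
J(44, -2) + (1972 + (1256 - K)) = -1*44*(51 + 29*44 + 67*(-2)) + (1972 + (1256 - 1*910)) = -1*44*(51 + 1276 - 134) + (1972 + (1256 - 910)) = -1*44*1193 + (1972 + 346) = -52492 + 2318 = -50174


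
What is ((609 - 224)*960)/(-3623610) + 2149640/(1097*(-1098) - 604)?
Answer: -27449552188/14556162157 ≈ -1.8858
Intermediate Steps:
((609 - 224)*960)/(-3623610) + 2149640/(1097*(-1098) - 604) = (385*960)*(-1/3623610) + 2149640/(-1204506 - 604) = 369600*(-1/3623610) + 2149640/(-1205110) = -12320/120787 + 2149640*(-1/1205110) = -12320/120787 - 214964/120511 = -27449552188/14556162157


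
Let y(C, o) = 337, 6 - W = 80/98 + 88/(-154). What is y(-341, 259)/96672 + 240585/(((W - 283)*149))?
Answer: -11988965045/2059790304 ≈ -5.8205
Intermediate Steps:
W = 282/49 (W = 6 - (80/98 + 88/(-154)) = 6 - (80*(1/98) + 88*(-1/154)) = 6 - (40/49 - 4/7) = 6 - 1*12/49 = 6 - 12/49 = 282/49 ≈ 5.7551)
y(-341, 259)/96672 + 240585/(((W - 283)*149)) = 337/96672 + 240585/(((282/49 - 283)*149)) = 337*(1/96672) + 240585/((-13585/49*149)) = 337/96672 + 240585/(-2024165/49) = 337/96672 + 240585*(-49/2024165) = 337/96672 - 2357733/404833 = -11988965045/2059790304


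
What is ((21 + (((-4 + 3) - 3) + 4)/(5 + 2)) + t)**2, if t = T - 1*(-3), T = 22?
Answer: 2116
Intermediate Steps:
t = 25 (t = 22 - 1*(-3) = 22 + 3 = 25)
((21 + (((-4 + 3) - 3) + 4)/(5 + 2)) + t)**2 = ((21 + (((-4 + 3) - 3) + 4)/(5 + 2)) + 25)**2 = ((21 + ((-1 - 3) + 4)/7) + 25)**2 = ((21 + (-4 + 4)*(1/7)) + 25)**2 = ((21 + 0*(1/7)) + 25)**2 = ((21 + 0) + 25)**2 = (21 + 25)**2 = 46**2 = 2116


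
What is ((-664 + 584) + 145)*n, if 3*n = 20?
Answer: 1300/3 ≈ 433.33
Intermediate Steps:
n = 20/3 (n = (⅓)*20 = 20/3 ≈ 6.6667)
((-664 + 584) + 145)*n = ((-664 + 584) + 145)*(20/3) = (-80 + 145)*(20/3) = 65*(20/3) = 1300/3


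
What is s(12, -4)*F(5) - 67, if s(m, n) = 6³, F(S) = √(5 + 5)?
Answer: -67 + 216*√10 ≈ 616.05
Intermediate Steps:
F(S) = √10
s(m, n) = 216
s(12, -4)*F(5) - 67 = 216*√10 - 67 = -67 + 216*√10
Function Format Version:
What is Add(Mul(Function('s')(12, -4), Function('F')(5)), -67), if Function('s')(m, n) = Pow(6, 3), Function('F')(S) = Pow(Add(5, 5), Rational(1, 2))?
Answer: Add(-67, Mul(216, Pow(10, Rational(1, 2)))) ≈ 616.05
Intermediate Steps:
Function('F')(S) = Pow(10, Rational(1, 2))
Function('s')(m, n) = 216
Add(Mul(Function('s')(12, -4), Function('F')(5)), -67) = Add(Mul(216, Pow(10, Rational(1, 2))), -67) = Add(-67, Mul(216, Pow(10, Rational(1, 2))))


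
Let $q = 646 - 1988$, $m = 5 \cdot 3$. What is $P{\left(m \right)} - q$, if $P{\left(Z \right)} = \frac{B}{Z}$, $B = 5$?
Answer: $\frac{4027}{3} \approx 1342.3$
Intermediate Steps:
$m = 15$
$P{\left(Z \right)} = \frac{5}{Z}$
$q = -1342$
$P{\left(m \right)} - q = \frac{5}{15} - -1342 = 5 \cdot \frac{1}{15} + 1342 = \frac{1}{3} + 1342 = \frac{4027}{3}$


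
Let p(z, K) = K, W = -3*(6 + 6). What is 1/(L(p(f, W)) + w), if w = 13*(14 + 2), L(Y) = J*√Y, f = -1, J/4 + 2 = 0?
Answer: 13/2848 + 3*I/2848 ≈ 0.0045646 + 0.0010534*I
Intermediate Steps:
J = -8 (J = -8 + 4*0 = -8 + 0 = -8)
W = -36 (W = -3*12 = -36)
L(Y) = -8*√Y
w = 208 (w = 13*16 = 208)
1/(L(p(f, W)) + w) = 1/(-48*I + 208) = 1/(208 - 48*I) = (208 + 48*I)/45568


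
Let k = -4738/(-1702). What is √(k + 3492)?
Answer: √4784359/37 ≈ 59.117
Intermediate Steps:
k = 103/37 (k = -4738*(-1/1702) = 103/37 ≈ 2.7838)
√(k + 3492) = √(103/37 + 3492) = √(129307/37) = √4784359/37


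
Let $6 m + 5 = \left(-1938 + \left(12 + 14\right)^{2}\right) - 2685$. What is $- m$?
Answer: $\frac{1976}{3} \approx 658.67$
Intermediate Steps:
$m = - \frac{1976}{3}$ ($m = - \frac{5}{6} + \frac{\left(-1938 + \left(12 + 14\right)^{2}\right) - 2685}{6} = - \frac{5}{6} + \frac{\left(-1938 + 26^{2}\right) - 2685}{6} = - \frac{5}{6} + \frac{\left(-1938 + 676\right) - 2685}{6} = - \frac{5}{6} + \frac{-1262 - 2685}{6} = - \frac{5}{6} + \frac{1}{6} \left(-3947\right) = - \frac{5}{6} - \frac{3947}{6} = - \frac{1976}{3} \approx -658.67$)
$- m = \left(-1\right) \left(- \frac{1976}{3}\right) = \frac{1976}{3}$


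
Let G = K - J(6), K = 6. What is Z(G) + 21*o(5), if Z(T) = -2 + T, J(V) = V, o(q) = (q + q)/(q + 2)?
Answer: 28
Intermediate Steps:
o(q) = 2*q/(2 + q) (o(q) = (2*q)/(2 + q) = 2*q/(2 + q))
G = 0 (G = 6 - 1*6 = 6 - 6 = 0)
Z(G) + 21*o(5) = (-2 + 0) + 21*(2*5/(2 + 5)) = -2 + 21*(2*5/7) = -2 + 21*(2*5*(1/7)) = -2 + 21*(10/7) = -2 + 30 = 28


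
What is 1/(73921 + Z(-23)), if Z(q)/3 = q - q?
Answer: 1/73921 ≈ 1.3528e-5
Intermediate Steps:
Z(q) = 0 (Z(q) = 3*(q - q) = 3*0 = 0)
1/(73921 + Z(-23)) = 1/(73921 + 0) = 1/73921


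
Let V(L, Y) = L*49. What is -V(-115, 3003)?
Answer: 5635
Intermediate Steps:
V(L, Y) = 49*L
-V(-115, 3003) = -49*(-115) = -1*(-5635) = 5635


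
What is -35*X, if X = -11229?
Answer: 393015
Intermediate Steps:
-35*X = -35*(-11229) = 393015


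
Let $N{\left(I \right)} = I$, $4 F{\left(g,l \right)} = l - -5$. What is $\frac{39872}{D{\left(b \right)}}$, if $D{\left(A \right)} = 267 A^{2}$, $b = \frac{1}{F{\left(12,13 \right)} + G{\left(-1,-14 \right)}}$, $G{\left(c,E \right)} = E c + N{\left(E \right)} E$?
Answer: $6870864$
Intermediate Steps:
$F{\left(g,l \right)} = \frac{5}{4} + \frac{l}{4}$ ($F{\left(g,l \right)} = \frac{l - -5}{4} = \frac{l + 5}{4} = \frac{5 + l}{4} = \frac{5}{4} + \frac{l}{4}$)
$G{\left(c,E \right)} = E^{2} + E c$ ($G{\left(c,E \right)} = E c + E E = E c + E^{2} = E^{2} + E c$)
$b = \frac{2}{429}$ ($b = \frac{1}{\left(\frac{5}{4} + \frac{1}{4} \cdot 13\right) - 14 \left(-14 - 1\right)} = \frac{1}{\left(\frac{5}{4} + \frac{13}{4}\right) - -210} = \frac{1}{\frac{9}{2} + 210} = \frac{1}{\frac{429}{2}} = \frac{2}{429} \approx 0.004662$)
$\frac{39872}{D{\left(b \right)}} = \frac{39872}{267 \left(\frac{2}{429}\right)^{2}} = \frac{39872}{267 \cdot \frac{4}{184041}} = \frac{39872}{\frac{356}{61347}} = 39872 \cdot \frac{61347}{356} = 6870864$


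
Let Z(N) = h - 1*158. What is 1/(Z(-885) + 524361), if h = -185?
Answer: 1/524018 ≈ 1.9083e-6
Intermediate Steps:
Z(N) = -343 (Z(N) = -185 - 1*158 = -185 - 158 = -343)
1/(Z(-885) + 524361) = 1/(-343 + 524361) = 1/524018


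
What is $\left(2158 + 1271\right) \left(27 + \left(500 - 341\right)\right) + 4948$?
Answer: $642742$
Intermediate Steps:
$\left(2158 + 1271\right) \left(27 + \left(500 - 341\right)\right) + 4948 = 3429 \left(27 + 159\right) + 4948 = 3429 \cdot 186 + 4948 = 637794 + 4948 = 642742$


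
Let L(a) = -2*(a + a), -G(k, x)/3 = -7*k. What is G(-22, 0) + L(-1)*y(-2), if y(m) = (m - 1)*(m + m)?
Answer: -414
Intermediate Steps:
G(k, x) = 21*k (G(k, x) = -(-21)*k = 21*k)
L(a) = -4*a
y(m) = 2*m*(-1 + m) (y(m) = (-1 + m)*(2*m) = 2*m*(-1 + m))
G(-22, 0) + L(-1)*y(-2) = 21*(-22) + (-4*(-1))*(2*(-2)*(-1 - 2)) = -462 + 4*(2*(-2)*(-3)) = -462 + 4*12 = -462 + 48 = -414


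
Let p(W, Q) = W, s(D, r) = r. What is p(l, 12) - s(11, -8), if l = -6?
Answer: 2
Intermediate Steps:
p(l, 12) - s(11, -8) = -6 - 1*(-8) = -6 + 8 = 2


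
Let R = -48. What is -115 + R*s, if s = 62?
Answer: -3091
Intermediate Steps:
-115 + R*s = -115 - 48*62 = -115 - 2976 = -3091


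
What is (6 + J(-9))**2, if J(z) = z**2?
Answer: 7569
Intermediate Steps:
(6 + J(-9))**2 = (6 + (-9)**2)**2 = (6 + 81)**2 = 87**2 = 7569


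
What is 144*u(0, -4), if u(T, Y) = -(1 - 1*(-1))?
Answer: -288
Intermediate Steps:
u(T, Y) = -2 (u(T, Y) = -(1 + 1) = -1*2 = -2)
144*u(0, -4) = 144*(-2) = -288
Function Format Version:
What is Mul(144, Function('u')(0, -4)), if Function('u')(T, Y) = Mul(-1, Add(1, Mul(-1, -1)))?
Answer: -288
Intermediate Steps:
Function('u')(T, Y) = -2 (Function('u')(T, Y) = Mul(-1, Add(1, 1)) = Mul(-1, 2) = -2)
Mul(144, Function('u')(0, -4)) = Mul(144, -2) = -288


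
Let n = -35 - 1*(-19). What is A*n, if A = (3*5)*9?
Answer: -2160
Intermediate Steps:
A = 135 (A = 15*9 = 135)
n = -16 (n = -35 + 19 = -16)
A*n = 135*(-16) = -2160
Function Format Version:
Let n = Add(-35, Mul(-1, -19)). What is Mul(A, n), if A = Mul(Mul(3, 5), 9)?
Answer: -2160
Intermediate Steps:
A = 135 (A = Mul(15, 9) = 135)
n = -16 (n = Add(-35, 19) = -16)
Mul(A, n) = Mul(135, -16) = -2160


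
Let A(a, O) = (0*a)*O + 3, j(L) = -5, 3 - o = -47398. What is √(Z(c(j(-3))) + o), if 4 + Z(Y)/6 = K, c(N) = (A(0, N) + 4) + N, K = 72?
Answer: √47809 ≈ 218.65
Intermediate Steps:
o = 47401 (o = 3 - 1*(-47398) = 3 + 47398 = 47401)
A(a, O) = 3 (A(a, O) = 0*O + 3 = 0 + 3 = 3)
c(N) = 7 + N (c(N) = (3 + 4) + N = 7 + N)
Z(Y) = 408 (Z(Y) = -24 + 6*72 = -24 + 432 = 408)
√(Z(c(j(-3))) + o) = √(408 + 47401) = √47809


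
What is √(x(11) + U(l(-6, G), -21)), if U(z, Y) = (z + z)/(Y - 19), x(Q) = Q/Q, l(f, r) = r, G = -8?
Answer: √35/5 ≈ 1.1832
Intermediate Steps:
x(Q) = 1
U(z, Y) = 2*z/(-19 + Y) (U(z, Y) = (2*z)/(-19 + Y) = 2*z/(-19 + Y))
√(x(11) + U(l(-6, G), -21)) = √(1 + 2*(-8)/(-19 - 21)) = √(1 + 2*(-8)/(-40)) = √(1 + 2*(-8)*(-1/40)) = √(1 + ⅖) = √(7/5) = √35/5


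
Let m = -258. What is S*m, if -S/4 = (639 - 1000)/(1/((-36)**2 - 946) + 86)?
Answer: -130393200/30101 ≈ -4331.9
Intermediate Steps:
S = 505400/30101 (S = -4*(639 - 1000)/(1/((-36)**2 - 946) + 86) = -(-1444)/(1/(1296 - 946) + 86) = -(-1444)/(1/350 + 86) = -(-1444)/30101/350 = -(-1444)*350/30101 = -4*(-126350/30101) = 505400/30101 ≈ 16.790)
S*m = (505400/30101)*(-258) = -130393200/30101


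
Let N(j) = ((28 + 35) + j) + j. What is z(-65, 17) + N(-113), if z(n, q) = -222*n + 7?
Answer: 14274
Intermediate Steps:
z(n, q) = 7 - 222*n
N(j) = 63 + 2*j (N(j) = (63 + j) + j = 63 + 2*j)
z(-65, 17) + N(-113) = (7 - 222*(-65)) + (63 + 2*(-113)) = (7 + 14430) + (63 - 226) = 14437 - 163 = 14274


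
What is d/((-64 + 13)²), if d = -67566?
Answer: -22522/867 ≈ -25.977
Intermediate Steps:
d/((-64 + 13)²) = -67566/(-64 + 13)² = -67566/((-51)²) = -67566/2601 = -67566*1/2601 = -22522/867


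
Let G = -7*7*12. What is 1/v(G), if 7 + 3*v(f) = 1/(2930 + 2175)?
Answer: -15315/35734 ≈ -0.42858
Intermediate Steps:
G = -588 (G = -49*12 = -588)
v(f) = -35734/15315 (v(f) = -7/3 + 1/(3*(2930 + 2175)) = -7/3 + (1/3)/5105 = -7/3 + (1/3)*(1/5105) = -7/3 + 1/15315 = -35734/15315)
1/v(G) = 1/(-35734/15315) = -15315/35734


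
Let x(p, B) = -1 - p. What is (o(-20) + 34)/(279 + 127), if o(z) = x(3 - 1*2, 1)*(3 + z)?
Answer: 34/203 ≈ 0.16749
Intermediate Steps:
o(z) = -6 - 2*z (o(z) = (-1 - (3 - 1*2))*(3 + z) = (-1 - (3 - 2))*(3 + z) = (-1 - 1*1)*(3 + z) = (-1 - 1)*(3 + z) = -2*(3 + z) = -6 - 2*z)
(o(-20) + 34)/(279 + 127) = ((-6 - 2*(-20)) + 34)/(279 + 127) = ((-6 + 40) + 34)/406 = (34 + 34)*(1/406) = 68*(1/406) = 34/203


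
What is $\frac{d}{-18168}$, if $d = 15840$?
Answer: $- \frac{660}{757} \approx -0.87186$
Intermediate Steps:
$\frac{d}{-18168} = \frac{15840}{-18168} = 15840 \left(- \frac{1}{18168}\right) = - \frac{660}{757}$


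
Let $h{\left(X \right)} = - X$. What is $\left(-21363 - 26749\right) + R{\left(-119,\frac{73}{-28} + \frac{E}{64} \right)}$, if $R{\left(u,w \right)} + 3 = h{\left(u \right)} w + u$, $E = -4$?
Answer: $- \frac{776827}{16} \approx -48552.0$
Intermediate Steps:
$R{\left(u,w \right)} = -3 + u - u w$ ($R{\left(u,w \right)} = -3 + \left(- u w + u\right) = -3 - \left(- u + u w\right) = -3 + u - u w$)
$\left(-21363 - 26749\right) + R{\left(-119,\frac{73}{-28} + \frac{E}{64} \right)} = \left(-21363 - 26749\right) - \left(122 - 119 \left(\frac{73}{-28} - \frac{4}{64}\right)\right) = -48112 - \left(122 - 119 \left(73 \left(- \frac{1}{28}\right) - \frac{1}{16}\right)\right) = -48112 - \left(122 - 119 \left(- \frac{73}{28} - \frac{1}{16}\right)\right) = -48112 - \left(122 + \frac{5083}{16}\right) = -48112 - \frac{7035}{16} = - \frac{776827}{16}$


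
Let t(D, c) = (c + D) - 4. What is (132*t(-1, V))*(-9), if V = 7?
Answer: -2376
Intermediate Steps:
t(D, c) = -4 + D + c (t(D, c) = (D + c) - 4 = -4 + D + c)
(132*t(-1, V))*(-9) = (132*(-4 - 1 + 7))*(-9) = (132*2)*(-9) = 264*(-9) = -2376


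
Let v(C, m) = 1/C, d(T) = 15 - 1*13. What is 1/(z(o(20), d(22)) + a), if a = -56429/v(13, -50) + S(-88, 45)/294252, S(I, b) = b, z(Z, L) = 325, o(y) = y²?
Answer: -98084/71920289153 ≈ -1.3638e-6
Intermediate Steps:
d(T) = 2 (d(T) = 15 - 13 = 2)
a = -71952166453/98084 (a = -56429/(1/13) + 45/294252 = -56429/1/13 + 45*(1/294252) = -56429*13 + 15/98084 = -733577 + 15/98084 = -71952166453/98084 ≈ -7.3358e+5)
1/(z(o(20), d(22)) + a) = 1/(325 - 71952166453/98084) = 1/(-71920289153/98084) = -98084/71920289153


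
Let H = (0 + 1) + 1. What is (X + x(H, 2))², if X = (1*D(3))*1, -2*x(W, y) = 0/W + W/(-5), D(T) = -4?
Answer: 361/25 ≈ 14.440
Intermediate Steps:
H = 2 (H = 1 + 1 = 2)
x(W, y) = W/10 (x(W, y) = -(0/W + W/(-5))/2 = -(0 + W*(-⅕))/2 = -(0 - W/5)/2 = -(-1)*W/10 = W/10)
X = -4 (X = (1*(-4))*1 = -4*1 = -4)
(X + x(H, 2))² = (-4 + (⅒)*2)² = (-4 + ⅕)² = (-19/5)² = 361/25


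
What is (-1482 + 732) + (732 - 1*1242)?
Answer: -1260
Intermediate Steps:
(-1482 + 732) + (732 - 1*1242) = -750 + (732 - 1242) = -750 - 510 = -1260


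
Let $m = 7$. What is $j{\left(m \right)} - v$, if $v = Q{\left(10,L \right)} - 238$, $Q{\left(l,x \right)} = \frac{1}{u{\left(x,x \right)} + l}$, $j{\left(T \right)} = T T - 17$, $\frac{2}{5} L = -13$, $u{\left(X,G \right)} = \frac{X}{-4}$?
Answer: $\frac{39142}{145} \approx 269.94$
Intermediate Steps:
$u{\left(X,G \right)} = - \frac{X}{4}$ ($u{\left(X,G \right)} = X \left(- \frac{1}{4}\right) = - \frac{X}{4}$)
$L = - \frac{65}{2}$ ($L = \frac{5}{2} \left(-13\right) = - \frac{65}{2} \approx -32.5$)
$j{\left(T \right)} = -17 + T^{2}$ ($j{\left(T \right)} = T^{2} - 17 = -17 + T^{2}$)
$Q{\left(l,x \right)} = \frac{1}{l - \frac{x}{4}}$ ($Q{\left(l,x \right)} = \frac{1}{- \frac{x}{4} + l} = \frac{1}{l - \frac{x}{4}}$)
$v = - \frac{34502}{145}$ ($v = \frac{4}{\left(-1\right) \left(- \frac{65}{2}\right) + 4 \cdot 10} - 238 = \frac{4}{\frac{65}{2} + 40} - 238 = \frac{4}{\frac{145}{2}} - 238 = 4 \cdot \frac{2}{145} - 238 = \frac{8}{145} - 238 = - \frac{34502}{145} \approx -237.94$)
$j{\left(m \right)} - v = \left(-17 + 7^{2}\right) - - \frac{34502}{145} = \left(-17 + 49\right) + \frac{34502}{145} = 32 + \frac{34502}{145} = \frac{39142}{145}$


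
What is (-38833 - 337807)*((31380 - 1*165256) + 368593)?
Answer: -88403810880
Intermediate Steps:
(-38833 - 337807)*((31380 - 1*165256) + 368593) = -376640*((31380 - 165256) + 368593) = -376640*(-133876 + 368593) = -376640*234717 = -88403810880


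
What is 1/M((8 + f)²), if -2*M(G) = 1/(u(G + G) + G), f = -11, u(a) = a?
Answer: -54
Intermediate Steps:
M(G) = -1/(6*G) (M(G) = -1/(2*((G + G) + G)) = -1/(2*(2*G + G)) = -1/(3*G)/2 = -1/(6*G))
1/M((8 + f)²) = 1/(-1/(6*(8 - 11)²)) = 1/(-1/(6*((-3)²))) = 1/(-⅙/9) = 1/(-⅙*⅑) = 1/(-1/54) = -54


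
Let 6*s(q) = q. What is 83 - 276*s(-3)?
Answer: 221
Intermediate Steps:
s(q) = q/6
83 - 276*s(-3) = 83 - 276*(1/6)*(-3) = 83 - 276*(-1)/2 = 83 - 138*(-1) = 83 + 138 = 221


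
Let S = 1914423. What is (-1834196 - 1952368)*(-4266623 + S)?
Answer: 8906755840800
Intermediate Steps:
(-1834196 - 1952368)*(-4266623 + S) = (-1834196 - 1952368)*(-4266623 + 1914423) = -3786564*(-2352200) = 8906755840800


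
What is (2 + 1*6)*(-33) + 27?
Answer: -237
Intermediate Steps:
(2 + 1*6)*(-33) + 27 = (2 + 6)*(-33) + 27 = 8*(-33) + 27 = -264 + 27 = -237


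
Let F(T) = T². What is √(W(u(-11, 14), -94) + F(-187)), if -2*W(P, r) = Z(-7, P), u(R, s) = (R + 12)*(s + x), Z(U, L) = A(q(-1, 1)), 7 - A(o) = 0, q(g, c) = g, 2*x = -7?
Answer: √139862/2 ≈ 186.99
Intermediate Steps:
x = -7/2 (x = (½)*(-7) = -7/2 ≈ -3.5000)
A(o) = 7 (A(o) = 7 - 1*0 = 7 + 0 = 7)
Z(U, L) = 7
u(R, s) = (12 + R)*(-7/2 + s) (u(R, s) = (R + 12)*(s - 7/2) = (12 + R)*(-7/2 + s))
W(P, r) = -7/2 (W(P, r) = -½*7 = -7/2)
√(W(u(-11, 14), -94) + F(-187)) = √(-7/2 + (-187)²) = √(-7/2 + 34969) = √(69931/2) = √139862/2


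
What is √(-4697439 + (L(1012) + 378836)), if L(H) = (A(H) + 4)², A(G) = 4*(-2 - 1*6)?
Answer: I*√4317819 ≈ 2077.9*I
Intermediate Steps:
A(G) = -32 (A(G) = 4*(-2 - 6) = 4*(-8) = -32)
L(H) = 784 (L(H) = (-32 + 4)² = (-28)² = 784)
√(-4697439 + (L(1012) + 378836)) = √(-4697439 + (784 + 378836)) = √(-4697439 + 379620) = √(-4317819) = I*√4317819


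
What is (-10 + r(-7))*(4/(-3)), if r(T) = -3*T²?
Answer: 628/3 ≈ 209.33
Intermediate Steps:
(-10 + r(-7))*(4/(-3)) = (-10 - 3*(-7)²)*(4/(-3)) = (-10 - 3*49)*(4*(-⅓)) = (-10 - 147)*(-4/3) = -157*(-4/3) = 628/3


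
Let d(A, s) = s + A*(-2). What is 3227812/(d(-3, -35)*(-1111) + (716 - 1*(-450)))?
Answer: 3227812/33385 ≈ 96.684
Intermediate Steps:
d(A, s) = s - 2*A
3227812/(d(-3, -35)*(-1111) + (716 - 1*(-450))) = 3227812/((-35 - 2*(-3))*(-1111) + (716 - 1*(-450))) = 3227812/((-35 + 6)*(-1111) + (716 + 450)) = 3227812/(-29*(-1111) + 1166) = 3227812/(32219 + 1166) = 3227812/33385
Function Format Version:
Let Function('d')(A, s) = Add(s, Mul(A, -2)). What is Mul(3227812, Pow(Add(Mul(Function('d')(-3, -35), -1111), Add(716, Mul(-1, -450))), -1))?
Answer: Rational(3227812, 33385) ≈ 96.684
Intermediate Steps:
Function('d')(A, s) = Add(s, Mul(-2, A))
Mul(3227812, Pow(Add(Mul(Function('d')(-3, -35), -1111), Add(716, Mul(-1, -450))), -1)) = Mul(3227812, Pow(Add(Mul(Add(-35, Mul(-2, -3)), -1111), Add(716, Mul(-1, -450))), -1)) = Mul(3227812, Pow(Add(Mul(Add(-35, 6), -1111), Add(716, 450)), -1)) = Mul(3227812, Pow(Add(Mul(-29, -1111), 1166), -1)) = Mul(3227812, Pow(Add(32219, 1166), -1)) = Mul(3227812, Pow(33385, -1)) = Mul(3227812, Rational(1, 33385)) = Rational(3227812, 33385)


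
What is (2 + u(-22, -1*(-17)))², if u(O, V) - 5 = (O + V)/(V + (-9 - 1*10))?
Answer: 361/4 ≈ 90.250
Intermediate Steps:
u(O, V) = 5 + (O + V)/(-19 + V) (u(O, V) = 5 + (O + V)/(V + (-9 - 1*10)) = 5 + (O + V)/(V + (-9 - 10)) = 5 + (O + V)/(V - 19) = 5 + (O + V)/(-19 + V))
(2 + u(-22, -1*(-17)))² = (2 + (-95 - 22 + 6*(-1*(-17)))/(-19 - 1*(-17)))² = (2 + (-95 - 22 + 6*17)/(-19 + 17))² = (2 + (-95 - 22 + 102)/(-2))² = (2 - ½*(-15))² = (2 + 15/2)² = (19/2)² = 361/4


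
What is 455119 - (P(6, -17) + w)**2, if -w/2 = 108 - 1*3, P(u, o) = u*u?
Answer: 424843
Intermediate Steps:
P(u, o) = u**2
w = -210 (w = -2*(108 - 1*3) = -2*(108 - 3) = -2*105 = -210)
455119 - (P(6, -17) + w)**2 = 455119 - (6**2 - 210)**2 = 455119 - (36 - 210)**2 = 455119 - 1*(-174)**2 = 455119 - 1*30276 = 455119 - 30276 = 424843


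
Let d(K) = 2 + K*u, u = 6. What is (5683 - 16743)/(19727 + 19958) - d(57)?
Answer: -2732540/7937 ≈ -344.28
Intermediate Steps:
d(K) = 2 + 6*K (d(K) = 2 + K*6 = 2 + 6*K)
(5683 - 16743)/(19727 + 19958) - d(57) = (5683 - 16743)/(19727 + 19958) - (2 + 6*57) = -11060/39685 - (2 + 342) = -11060*1/39685 - 1*344 = -2212/7937 - 344 = -2732540/7937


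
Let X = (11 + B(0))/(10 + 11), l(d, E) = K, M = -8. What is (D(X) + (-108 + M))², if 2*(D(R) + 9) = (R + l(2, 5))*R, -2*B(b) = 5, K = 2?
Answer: 192969554089/12446784 ≈ 15504.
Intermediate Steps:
B(b) = -5/2 (B(b) = -½*5 = -5/2)
l(d, E) = 2
X = 17/42 (X = (11 - 5/2)/(10 + 11) = (17/2)/21 = (17/2)*(1/21) = 17/42 ≈ 0.40476)
D(R) = -9 + R*(2 + R)/2 (D(R) = -9 + ((R + 2)*R)/2 = -9 + ((2 + R)*R)/2 = -9 + (R*(2 + R))/2 = -9 + R*(2 + R)/2)
(D(X) + (-108 + M))² = ((-9 + 17/42 + (17/42)²/2) + (-108 - 8))² = ((-9 + 17/42 + (½)*(289/1764)) - 116)² = ((-9 + 17/42 + 289/3528) - 116)² = (-30035/3528 - 116)² = (-439283/3528)² = 192969554089/12446784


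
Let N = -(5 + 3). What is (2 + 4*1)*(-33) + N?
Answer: -206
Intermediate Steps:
N = -8 (N = -1*8 = -8)
(2 + 4*1)*(-33) + N = (2 + 4*1)*(-33) - 8 = (2 + 4)*(-33) - 8 = 6*(-33) - 8 = -198 - 8 = -206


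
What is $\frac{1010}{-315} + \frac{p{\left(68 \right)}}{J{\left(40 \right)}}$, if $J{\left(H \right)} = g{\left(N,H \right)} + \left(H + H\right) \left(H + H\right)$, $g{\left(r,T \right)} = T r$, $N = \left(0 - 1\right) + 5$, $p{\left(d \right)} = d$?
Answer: $- \frac{330209}{103320} \approx -3.196$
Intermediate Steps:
$N = 4$ ($N = -1 + 5 = 4$)
$J{\left(H \right)} = 4 H + 4 H^{2}$ ($J{\left(H \right)} = H 4 + \left(H + H\right) \left(H + H\right) = 4 H + 2 H 2 H = 4 H + 4 H^{2}$)
$\frac{1010}{-315} + \frac{p{\left(68 \right)}}{J{\left(40 \right)}} = \frac{1010}{-315} + \frac{68}{4 \cdot 40 \left(1 + 40\right)} = 1010 \left(- \frac{1}{315}\right) + \frac{68}{4 \cdot 40 \cdot 41} = - \frac{202}{63} + \frac{68}{6560} = - \frac{202}{63} + 68 \cdot \frac{1}{6560} = - \frac{202}{63} + \frac{17}{1640} = - \frac{330209}{103320}$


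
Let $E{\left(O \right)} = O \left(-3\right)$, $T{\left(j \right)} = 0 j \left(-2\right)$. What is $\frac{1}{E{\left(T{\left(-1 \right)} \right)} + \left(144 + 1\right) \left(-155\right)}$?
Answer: $- \frac{1}{22475} \approx -4.4494 \cdot 10^{-5}$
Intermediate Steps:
$T{\left(j \right)} = 0$ ($T{\left(j \right)} = 0 \left(-2\right) = 0$)
$E{\left(O \right)} = - 3 O$
$\frac{1}{E{\left(T{\left(-1 \right)} \right)} + \left(144 + 1\right) \left(-155\right)} = \frac{1}{\left(-3\right) 0 + \left(144 + 1\right) \left(-155\right)} = \frac{1}{0 + 145 \left(-155\right)} = \frac{1}{0 - 22475} = \frac{1}{-22475} = - \frac{1}{22475}$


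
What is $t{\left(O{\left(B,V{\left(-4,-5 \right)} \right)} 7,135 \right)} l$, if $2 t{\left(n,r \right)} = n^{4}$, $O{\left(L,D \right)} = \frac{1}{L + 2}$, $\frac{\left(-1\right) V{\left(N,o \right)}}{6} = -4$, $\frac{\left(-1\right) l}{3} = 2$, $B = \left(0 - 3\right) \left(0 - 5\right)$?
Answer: $- \frac{7203}{83521} \approx -0.086242$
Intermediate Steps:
$B = 15$ ($B = \left(-3\right) \left(-5\right) = 15$)
$l = -6$ ($l = \left(-3\right) 2 = -6$)
$V{\left(N,o \right)} = 24$ ($V{\left(N,o \right)} = \left(-6\right) \left(-4\right) = 24$)
$O{\left(L,D \right)} = \frac{1}{2 + L}$
$t{\left(n,r \right)} = \frac{n^{4}}{2}$
$t{\left(O{\left(B,V{\left(-4,-5 \right)} \right)} 7,135 \right)} l = \frac{\left(\frac{1}{2 + 15} \cdot 7\right)^{4}}{2} \left(-6\right) = \frac{\left(\frac{1}{17} \cdot 7\right)^{4}}{2} \left(-6\right) = \frac{\left(\frac{7}{17}\right)^{4}}{2} \left(-6\right) = \frac{1}{2} \cdot \frac{2401}{83521} \left(-6\right) = \frac{2401}{167042} \left(-6\right) = - \frac{7203}{83521}$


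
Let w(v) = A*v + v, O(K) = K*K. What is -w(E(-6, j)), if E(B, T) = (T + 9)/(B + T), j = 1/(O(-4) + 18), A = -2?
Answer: -307/203 ≈ -1.5123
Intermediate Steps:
O(K) = K²
j = 1/34 (j = 1/((-4)² + 18) = 1/(16 + 18) = 1/34 ≈ 0.029412)
E(B, T) = (9 + T)/(B + T)
w(v) = -v (w(v) = -2*v + v = -v)
-w(E(-6, j)) = -(-1)*(9 + 1/34)/(-6 + 1/34) = -(-1)*(307/34)/(-203/34) = -(-1)*(-34/203*307/34) = -(-1)*(-307)/203 = -1*307/203 = -307/203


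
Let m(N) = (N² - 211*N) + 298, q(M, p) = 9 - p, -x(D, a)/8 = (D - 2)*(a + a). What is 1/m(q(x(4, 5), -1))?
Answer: -1/1712 ≈ -0.00058411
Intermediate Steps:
x(D, a) = -16*a*(-2 + D) (x(D, a) = -8*(D - 2)*(a + a) = -8*(-2 + D)*2*a = -16*a*(-2 + D))
m(N) = 298 + N² - 211*N
1/m(q(x(4, 5), -1)) = 1/(298 + (9 - 1*(-1))² - 211*(9 - 1*(-1))) = 1/(298 + (9 + 1)² - 211*(9 + 1)) = 1/(298 + 10² - 211*10) = 1/(298 + 100 - 2110) = 1/(-1712) = -1/1712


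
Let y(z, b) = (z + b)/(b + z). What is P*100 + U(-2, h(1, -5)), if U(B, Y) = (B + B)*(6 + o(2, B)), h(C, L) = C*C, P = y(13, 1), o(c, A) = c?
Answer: 68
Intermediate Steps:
y(z, b) = 1 (y(z, b) = (b + z)/(b + z) = 1)
P = 1
h(C, L) = C**2
U(B, Y) = 16*B (U(B, Y) = (B + B)*(6 + 2) = (2*B)*8 = 16*B)
P*100 + U(-2, h(1, -5)) = 1*100 + 16*(-2) = 100 - 32 = 68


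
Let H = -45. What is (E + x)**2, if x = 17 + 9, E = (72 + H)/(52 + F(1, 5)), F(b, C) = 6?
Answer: 2356225/3364 ≈ 700.42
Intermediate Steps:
E = 27/58 (E = (72 - 45)/(52 + 6) = 27/58 ≈ 0.46552)
x = 26
(E + x)**2 = (27/58 + 26)**2 = (1535/58)**2 = 2356225/3364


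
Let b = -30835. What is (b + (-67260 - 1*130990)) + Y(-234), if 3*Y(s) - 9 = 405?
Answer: -228947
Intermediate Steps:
Y(s) = 138 (Y(s) = 3 + (⅓)*405 = 3 + 135 = 138)
(b + (-67260 - 1*130990)) + Y(-234) = (-30835 + (-67260 - 1*130990)) + 138 = (-30835 + (-67260 - 130990)) + 138 = (-30835 - 198250) + 138 = -229085 + 138 = -228947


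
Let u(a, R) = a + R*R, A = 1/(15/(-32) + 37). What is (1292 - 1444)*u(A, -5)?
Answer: -4447064/1169 ≈ -3804.2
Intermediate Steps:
A = 32/1169 (A = 1/(15*(-1/32) + 37) = 1/(-15/32 + 37) = 1/(1169/32) = 32/1169 ≈ 0.027374)
u(a, R) = a + R²
(1292 - 1444)*u(A, -5) = (1292 - 1444)*(32/1169 + (-5)²) = -152*(32/1169 + 25) = -152*29257/1169 = -4447064/1169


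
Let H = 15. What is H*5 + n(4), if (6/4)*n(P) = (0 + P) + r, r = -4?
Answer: 75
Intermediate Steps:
n(P) = -8/3 + 2*P/3 (n(P) = 2*((0 + P) - 4)/3 = 2*(P - 4)/3 = 2*(-4 + P)/3 = -8/3 + 2*P/3)
H*5 + n(4) = 15*5 + (-8/3 + (⅔)*4) = 75 + (-8/3 + 8/3) = 75 + 0 = 75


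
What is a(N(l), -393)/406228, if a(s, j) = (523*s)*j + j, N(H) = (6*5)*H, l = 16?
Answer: -98659113/406228 ≈ -242.87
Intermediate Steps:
N(H) = 30*H
a(s, j) = j + 523*j*s (a(s, j) = 523*j*s + j = j + 523*j*s)
a(N(l), -393)/406228 = -393*(1 + 523*(30*16))/406228 = -393*(1 + 523*480)*(1/406228) = -393*(1 + 251040)*(1/406228) = -393*251041*(1/406228) = -98659113*1/406228 = -98659113/406228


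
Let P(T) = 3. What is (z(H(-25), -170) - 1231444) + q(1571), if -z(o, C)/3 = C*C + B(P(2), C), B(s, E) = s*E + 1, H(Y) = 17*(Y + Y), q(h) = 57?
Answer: -1316560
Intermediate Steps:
H(Y) = 34*Y (H(Y) = 17*(2*Y) = 34*Y)
B(s, E) = 1 + E*s (B(s, E) = E*s + 1 = 1 + E*s)
z(o, C) = -3 - 9*C - 3*C² (z(o, C) = -3*(C*C + (1 + C*3)) = -3*(C² + (1 + 3*C)) = -3*(1 + C² + 3*C) = -3 - 9*C - 3*C²)
(z(H(-25), -170) - 1231444) + q(1571) = ((-3 - 9*(-170) - 3*(-170)²) - 1231444) + 57 = ((-3 + 1530 - 3*28900) - 1231444) + 57 = ((-3 + 1530 - 86700) - 1231444) + 57 = (-85173 - 1231444) + 57 = -1316617 + 57 = -1316560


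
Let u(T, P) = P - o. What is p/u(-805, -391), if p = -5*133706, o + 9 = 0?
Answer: 334265/191 ≈ 1750.1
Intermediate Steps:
o = -9 (o = -9 + 0 = -9)
u(T, P) = 9 + P (u(T, P) = P - 1*(-9) = P + 9 = 9 + P)
p = -668530
p/u(-805, -391) = -668530/(9 - 391) = -668530/(-382) = -668530*(-1/382) = 334265/191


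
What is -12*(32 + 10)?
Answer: -504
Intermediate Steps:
-12*(32 + 10) = -12*42 = -504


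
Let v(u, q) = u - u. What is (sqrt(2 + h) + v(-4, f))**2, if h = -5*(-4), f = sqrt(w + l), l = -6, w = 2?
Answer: 22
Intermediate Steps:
f = 2*I (f = sqrt(2 - 6) = sqrt(-4) = 2*I ≈ 2.0*I)
h = 20
v(u, q) = 0
(sqrt(2 + h) + v(-4, f))**2 = (sqrt(2 + 20) + 0)**2 = (sqrt(22) + 0)**2 = (sqrt(22))**2 = 22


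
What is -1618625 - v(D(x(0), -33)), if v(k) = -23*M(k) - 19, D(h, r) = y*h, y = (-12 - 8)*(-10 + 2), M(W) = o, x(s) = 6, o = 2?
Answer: -1618560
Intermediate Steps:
M(W) = 2
y = 160 (y = -20*(-8) = 160)
D(h, r) = 160*h
v(k) = -65 (v(k) = -23*2 - 19 = -46 - 19 = -65)
-1618625 - v(D(x(0), -33)) = -1618625 - 1*(-65) = -1618625 + 65 = -1618560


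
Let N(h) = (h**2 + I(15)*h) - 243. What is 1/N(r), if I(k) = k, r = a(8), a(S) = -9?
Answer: -1/297 ≈ -0.0033670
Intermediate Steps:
r = -9
N(h) = -243 + h**2 + 15*h (N(h) = (h**2 + 15*h) - 243 = -243 + h**2 + 15*h)
1/N(r) = 1/(-243 + (-9)**2 + 15*(-9)) = 1/(-243 + 81 - 135) = 1/(-297) = -1/297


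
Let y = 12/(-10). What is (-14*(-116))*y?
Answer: -9744/5 ≈ -1948.8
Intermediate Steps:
y = -6/5 (y = 12*(-⅒) = -6/5 ≈ -1.2000)
(-14*(-116))*y = -14*(-116)*(-6/5) = 1624*(-6/5) = -9744/5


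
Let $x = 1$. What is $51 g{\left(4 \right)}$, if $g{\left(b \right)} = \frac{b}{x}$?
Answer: $204$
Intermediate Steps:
$g{\left(b \right)} = b$ ($g{\left(b \right)} = \frac{b}{1} = b 1 = b$)
$51 g{\left(4 \right)} = 51 \cdot 4 = 204$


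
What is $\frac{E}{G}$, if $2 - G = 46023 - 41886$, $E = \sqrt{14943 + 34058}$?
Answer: $- \frac{\sqrt{49001}}{4135} \approx -0.053534$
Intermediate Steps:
$E = \sqrt{49001} \approx 221.36$
$G = -4135$ ($G = 2 - \left(46023 - 41886\right) = 2 - 4137 = -4135$)
$\frac{E}{G} = \frac{\sqrt{49001}}{-4135} = \sqrt{49001} \left(- \frac{1}{4135}\right) = - \frac{\sqrt{49001}}{4135}$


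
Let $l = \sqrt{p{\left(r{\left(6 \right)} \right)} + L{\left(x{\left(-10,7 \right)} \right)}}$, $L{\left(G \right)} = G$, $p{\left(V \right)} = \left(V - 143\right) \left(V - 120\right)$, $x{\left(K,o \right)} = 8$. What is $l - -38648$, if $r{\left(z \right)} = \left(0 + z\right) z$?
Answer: $38648 + 2 \sqrt{2249} \approx 38743.0$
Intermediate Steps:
$r{\left(z \right)} = z^{2}$ ($r{\left(z \right)} = z z = z^{2}$)
$p{\left(V \right)} = \left(-143 + V\right) \left(-120 + V\right)$
$l = 2 \sqrt{2249}$ ($l = \sqrt{\left(17160 + \left(6^{2}\right)^{2} - 263 \cdot 6^{2}\right) + 8} = \sqrt{\left(17160 + 36^{2} - 9468\right) + 8} = \sqrt{\left(17160 + 1296 - 9468\right) + 8} = \sqrt{8988 + 8} = \sqrt{8996} = 2 \sqrt{2249} \approx 94.847$)
$l - -38648 = 2 \sqrt{2249} - -38648 = 2 \sqrt{2249} + 38648 = 38648 + 2 \sqrt{2249}$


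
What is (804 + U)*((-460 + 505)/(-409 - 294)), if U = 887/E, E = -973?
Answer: -35163225/684019 ≈ -51.407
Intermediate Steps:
U = -887/973 (U = 887/(-973) = 887*(-1/973) = -887/973 ≈ -0.91161)
(804 + U)*((-460 + 505)/(-409 - 294)) = (804 - 887/973)*((-460 + 505)/(-409 - 294)) = 781405*(45/(-703))/973 = 781405*(45*(-1/703))/973 = (781405/973)*(-45/703) = -35163225/684019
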